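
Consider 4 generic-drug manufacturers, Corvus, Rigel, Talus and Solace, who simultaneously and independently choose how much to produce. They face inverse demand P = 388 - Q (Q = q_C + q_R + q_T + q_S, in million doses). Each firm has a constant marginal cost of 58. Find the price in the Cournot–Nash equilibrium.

124

A representative firm's profit is π_i = q_i(388 - Q) - 58q_i.
First-order condition (treating rivals' output as given): 330 - 2q_i - Σ_{j≠i} q_j = 0.
By symmetry each firm produces the same amount; substituting Σ_{j≠i} q_j = 3q_i yields q_i = 330/5 = 66.
Total output Q = 264, so price P = 388 - 264 = 124.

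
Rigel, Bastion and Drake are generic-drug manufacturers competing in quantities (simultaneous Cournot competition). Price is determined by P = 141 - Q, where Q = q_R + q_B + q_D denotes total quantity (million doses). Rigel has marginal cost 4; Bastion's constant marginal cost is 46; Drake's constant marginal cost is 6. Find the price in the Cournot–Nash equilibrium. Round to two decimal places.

Rigel's profit: π_R = (141 - Q)q_R - (4q_R). Setting ∂π_R/∂q_R = 0: 137 - 2q_R - (q_B + q_D) = 0.
Bastion's profit: π_B = (141 - Q)q_B - (46q_B). Setting ∂π_B/∂q_B = 0: 95 - 2q_B - (q_R + q_D) = 0.
Drake's first-order condition: 135 - 2q_D - (q_R + q_B) = 0.
Summing all 3 equations gives 367 − 4Q = 0, hence Q = 367/4.
Back-substituting: q_R = (137 − 367/4) = 181/4, q_B = (95 − 367/4) = 13/4, q_D = (135 − 367/4) = 173/4.
Total output Q = 367/4, so price P = 141 - 367/4 = 197/4.

49.25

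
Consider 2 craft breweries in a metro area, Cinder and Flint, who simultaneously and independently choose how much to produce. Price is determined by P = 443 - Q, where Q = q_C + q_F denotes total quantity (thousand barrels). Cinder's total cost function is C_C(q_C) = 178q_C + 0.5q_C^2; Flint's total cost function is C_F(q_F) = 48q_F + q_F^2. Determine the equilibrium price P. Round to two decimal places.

Cinder's profit: π_C = (443 - Q)q_C - (178q_C + (1/2)q_C²). Setting ∂π_C/∂q_C = 0: 265 - 3q_C - (q_F) = 0.
Flint's first-order condition: 395 - 4q_F - (q_C) = 0.
Rearranging gives the reaction functions q_C = (265 - q_F)/3 and q_F = (395 - q_C)/4.
Solving the pair: q_C = 665/11, q_F = 920/11.
Total output Q = 1585/11, so price P = 443 - 1585/11 = 298.9091.

298.91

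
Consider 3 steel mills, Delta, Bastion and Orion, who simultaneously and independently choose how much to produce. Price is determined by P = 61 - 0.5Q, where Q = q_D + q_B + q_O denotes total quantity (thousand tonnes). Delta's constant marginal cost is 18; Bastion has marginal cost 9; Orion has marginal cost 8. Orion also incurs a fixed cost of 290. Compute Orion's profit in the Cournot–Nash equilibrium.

Delta's profit: π_D = (61 - 0.5Q)q_D - (18q_D). Setting ∂π_D/∂q_D = 0: 43 - q_D - (1/2)(q_B + q_O) = 0.
Bastion's first-order condition: 52 - q_B - (1/2)(q_D + q_O) = 0.
Orion's first-order condition: 53 - q_O - (1/2)(q_D + q_B) = 0.
Adding the 3 conditions: 148 − Q − Q = 0, i.e. Q = 74.
Back-substituting: q_D = (43 − 37)/(1/2) = 12, q_B = (52 − 37)/(1/2) = 30, q_O = (53 − 37)/(1/2) = 32.
Price P = 61 - (1/2)·74 = 24.
Orion's profit: (24 - 8)·32 - 290 = 222.

222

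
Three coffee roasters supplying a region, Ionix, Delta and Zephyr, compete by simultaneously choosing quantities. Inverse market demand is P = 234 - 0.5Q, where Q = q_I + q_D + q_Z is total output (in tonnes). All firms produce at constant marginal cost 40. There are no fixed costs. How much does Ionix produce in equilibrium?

A representative firm's profit is π_i = q_i(234 - 0.5Q) - 40q_i.
Setting ∂π_i/∂q_i = 0 with rivals' quantities fixed: 194 - q_i - (1/2)·Σ_{j≠i} q_j = 0.
By symmetry each firm produces the same amount; substituting Σ_{j≠i} q_j = 2q_i yields q_i = 194/2 = 97.

97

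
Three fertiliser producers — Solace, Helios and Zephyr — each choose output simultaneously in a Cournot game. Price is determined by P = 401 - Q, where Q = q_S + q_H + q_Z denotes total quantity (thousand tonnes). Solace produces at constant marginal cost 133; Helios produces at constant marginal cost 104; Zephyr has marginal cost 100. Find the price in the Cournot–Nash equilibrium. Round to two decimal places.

Solace's profit: π_S = (401 - Q)q_S - (133q_S). Setting ∂π_S/∂q_S = 0: 268 - 2q_S - (q_H + q_Z) = 0.
Helios's first-order condition: 297 - 2q_H - (q_S + q_Z) = 0.
Zephyr's profit: π_Z = (401 - Q)q_Z - (100q_Z). Setting ∂π_Z/∂q_Z = 0: 301 - 2q_Z - (q_S + q_H) = 0.
Adding the 3 first-order conditions: 866 − 4Q = 0, so Q = 433/2.
Back-substituting: q_S = (268 − 433/2) = 103/2, q_H = (297 − 433/2) = 161/2, q_Z = (301 − 433/2) = 169/2.
Total output Q = 433/2, so price P = 401 - 433/2 = 369/2.

184.50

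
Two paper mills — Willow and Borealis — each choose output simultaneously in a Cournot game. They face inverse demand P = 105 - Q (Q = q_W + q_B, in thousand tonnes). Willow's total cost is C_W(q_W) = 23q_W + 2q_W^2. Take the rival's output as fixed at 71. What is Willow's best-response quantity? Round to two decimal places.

1.83

With the rival's output fixed at 71, Willow's profit is π_W = (105 - 71 - q_W)q_W - (23q_W + 2q_W²) = (34 - q_W)q_W - (23q_W + 2q_W²).
∂π_W/∂q_W = 11 - 6q_W = 0, so q_W = 11/6.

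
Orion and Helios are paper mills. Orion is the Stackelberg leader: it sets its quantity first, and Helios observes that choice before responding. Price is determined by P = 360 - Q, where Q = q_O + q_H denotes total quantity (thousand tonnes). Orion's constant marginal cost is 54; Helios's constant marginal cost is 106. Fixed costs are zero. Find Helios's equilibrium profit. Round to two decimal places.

1406.25

Solve by backward induction. Given q_O, the follower Helios maximises π_H = (360 - q_O - q_H)q_H - 106q_H.
Setting the follower's marginal profit to zero, 254 - q_O - 2q_H = 0, i.e. q_H = (254 - q_O)/2.
The leader anticipates this reaction. Substituting into P = 360 - Q gives P = 233 - (1/2)q_O, so π_O = (233 - (1/2)q_O)q_O - 54q_O.
Leader FOC: 179 - q_O = 0, so q_O = 179.
Then q_H = (254 - 179)/2 = 75/2.
Price P = 360 - 433/2 = 287/2.
Helios's profit: (287/2 - 106)·(75/2) = 1406.2500.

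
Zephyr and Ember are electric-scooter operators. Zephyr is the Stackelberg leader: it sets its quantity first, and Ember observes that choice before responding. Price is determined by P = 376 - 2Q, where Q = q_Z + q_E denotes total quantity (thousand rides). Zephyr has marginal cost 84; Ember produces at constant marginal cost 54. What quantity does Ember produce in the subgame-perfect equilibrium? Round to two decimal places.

The follower Ember best-responds to any q_Z: π_E = (376 - 2Q)q_E - 54q_E.
Setting the follower's marginal profit to zero, 322 - 2q_Z - 4q_E = 0, i.e. q_E = (322 - 2q_Z)/4.
Zephyr substitutes q_E(q_Z) into its own profit: π_Z = q_Z(376 - 2q_Z - (322 - 2q_Z)/2) - 84q_Z = (215 - q_Z)q_Z - 84q_Z.
The leader's first-order condition 131 - 2q_Z = 0 yields q_Z = 131/2.
Then q_E = (322 - 2·(131/2))/4 = 191/4.

47.75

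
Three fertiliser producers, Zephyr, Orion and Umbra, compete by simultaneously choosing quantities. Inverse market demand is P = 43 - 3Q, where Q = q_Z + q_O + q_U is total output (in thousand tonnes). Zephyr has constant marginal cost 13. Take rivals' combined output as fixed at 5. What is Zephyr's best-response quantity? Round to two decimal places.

2.50

With rivals' combined output fixed at 5, Zephyr's profit is π_Z = (43 - 3·5 - 3q_Z)q_Z - (13q_Z) = (28 - 3q_Z)q_Z - (13q_Z).
∂π_Z/∂q_Z = 15 - 6q_Z = 0, so q_Z = 5/2.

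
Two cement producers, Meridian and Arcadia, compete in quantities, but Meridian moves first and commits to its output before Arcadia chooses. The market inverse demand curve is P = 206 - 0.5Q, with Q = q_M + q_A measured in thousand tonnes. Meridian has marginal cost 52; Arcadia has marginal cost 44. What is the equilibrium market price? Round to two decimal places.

88.50

The follower Arcadia best-responds to any q_M: π_A = (206 - 0.5Q)q_A - 44q_A.
∂π_A/∂q_A = 162 - (1/2)q_M - q_A = 0 gives the reaction function q_A = (162 - (1/2)q_M).
Meridian substitutes q_A(q_M) into its own profit: π_M = q_M(206 - (1/2)q_M - (162 - (1/2)q_M)/2) - 52q_M = (125 - (1/4)q_M)q_M - 52q_M.
Maximising: ∂π_M/∂q_M = 73 - (1/2)q_M = 0, giving q_M = 146.
Then q_A = (162 - (1/2)·146) = 89.
Total output Q = 235, so price P = 206 - (1/2)·235 = 177/2.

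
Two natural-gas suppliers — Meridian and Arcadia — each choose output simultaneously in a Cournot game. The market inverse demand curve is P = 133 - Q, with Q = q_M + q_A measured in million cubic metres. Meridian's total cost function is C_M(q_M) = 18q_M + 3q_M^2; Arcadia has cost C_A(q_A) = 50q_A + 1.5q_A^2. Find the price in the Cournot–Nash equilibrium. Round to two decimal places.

Meridian's profit: π_M = (133 - Q)q_M - (18q_M + 3q_M²). Setting ∂π_M/∂q_M = 0: 115 - 8q_M - (q_A) = 0.
Arcadia's first-order condition: 83 - 5q_A - (q_M) = 0.
Rearranging gives the reaction functions q_M = (115 - q_A)/8 and q_A = (83 - q_M)/5.
Substituting one into the other gives q_M = 164/13 and q_A = 183/13.
Total output Q = 347/13, so price P = 133 - 347/13 = 1382/13.

106.31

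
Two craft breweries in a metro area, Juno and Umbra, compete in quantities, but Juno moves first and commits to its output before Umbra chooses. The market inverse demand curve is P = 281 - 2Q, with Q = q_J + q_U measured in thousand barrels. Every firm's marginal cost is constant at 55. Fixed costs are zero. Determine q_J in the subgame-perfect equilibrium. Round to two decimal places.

56.50

The follower Umbra best-responds to any q_J: π_U = (281 - 2Q)q_U - 55q_U.
Follower FOC: 226 - 2q_J - 4q_U = 0, so q_U(q_J) = (226 - 2q_J)/4.
Juno substitutes q_U(q_J) into its own profit: π_J = q_J(281 - 2q_J - (226 - 2q_J)/2) - 55q_J = (168 - q_J)q_J - 55q_J.
Maximising: ∂π_J/∂q_J = 113 - 2q_J = 0, giving q_J = 113/2.
Then q_U = (226 - 2·(113/2))/4 = 113/4.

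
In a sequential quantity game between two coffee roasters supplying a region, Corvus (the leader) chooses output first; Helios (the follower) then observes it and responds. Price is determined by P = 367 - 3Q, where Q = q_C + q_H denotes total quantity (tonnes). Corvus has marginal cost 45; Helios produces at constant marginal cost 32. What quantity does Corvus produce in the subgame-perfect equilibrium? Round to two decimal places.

51.50

The follower Helios best-responds to any q_C: π_H = (367 - 3Q)q_H - 32q_H.
Setting the follower's marginal profit to zero, 335 - 3q_C - 6q_H = 0, i.e. q_H = (335 - 3q_C)/6.
The leader anticipates this reaction. Substituting into P = 367 - 3Q gives P = 399/2 - (3/2)q_C, so π_C = (399/2 - (3/2)q_C)q_C - 45q_C.
The leader's first-order condition 309/2 - 3q_C = 0 yields q_C = 103/2.
Then q_H = (335 - 3·(103/2))/6 = 361/12.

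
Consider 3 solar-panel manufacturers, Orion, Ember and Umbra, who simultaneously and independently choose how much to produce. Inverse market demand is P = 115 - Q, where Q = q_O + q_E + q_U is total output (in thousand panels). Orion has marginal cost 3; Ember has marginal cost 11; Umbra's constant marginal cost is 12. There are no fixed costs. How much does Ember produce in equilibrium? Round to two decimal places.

24.25

Orion's profit: π_O = (115 - Q)q_O - (3q_O). Setting ∂π_O/∂q_O = 0: 112 - 2q_O - (q_E + q_U) = 0.
Ember's first-order condition: 104 - 2q_E - (q_O + q_U) = 0.
Umbra's first-order condition: 103 - 2q_U - (q_O + q_E) = 0.
Adding the 3 first-order conditions: 319 − 4Q = 0, so Q = 319/4.
Back-substituting: q_O = (112 − 319/4) = 129/4, q_E = (104 − 319/4) = 97/4, q_U = (103 − 319/4) = 93/4.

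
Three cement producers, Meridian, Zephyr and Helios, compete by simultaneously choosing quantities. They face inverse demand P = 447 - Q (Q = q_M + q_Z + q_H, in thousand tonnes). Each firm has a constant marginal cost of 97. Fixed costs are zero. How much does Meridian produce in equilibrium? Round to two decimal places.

87.50

A representative firm's profit is π_i = q_i(447 - Q) - 97q_i.
First-order condition (treating rivals' output as given): 350 - 2q_i - Σ_{j≠i} q_j = 0.
By symmetry each firm produces the same amount; substituting Σ_{j≠i} q_j = 2q_i yields q_i = 350/4 = 175/2.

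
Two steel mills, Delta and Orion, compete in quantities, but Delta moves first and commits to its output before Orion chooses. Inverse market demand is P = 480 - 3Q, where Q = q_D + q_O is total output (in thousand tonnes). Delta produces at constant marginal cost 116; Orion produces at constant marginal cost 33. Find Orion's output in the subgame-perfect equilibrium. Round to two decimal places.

Solve by backward induction. Given q_D, the follower Orion maximises π_O = (480 - 3q_D - 3q_O)q_O - 33q_O.
∂π_O/∂q_O = 447 - 3q_D - 6q_O = 0 gives the reaction function q_O = (447 - 3q_D)/6.
Delta substitutes q_O(q_D) into its own profit: π_D = q_D(480 - 3q_D - (447 - 3q_D)/2) - 116q_D = (513/2 - (3/2)q_D)q_D - 116q_D.
Leader FOC: 281/2 - 3q_D = 0, so q_D = 281/6.
Then q_O = (447 - 3·(281/6))/6 = 613/12.

51.08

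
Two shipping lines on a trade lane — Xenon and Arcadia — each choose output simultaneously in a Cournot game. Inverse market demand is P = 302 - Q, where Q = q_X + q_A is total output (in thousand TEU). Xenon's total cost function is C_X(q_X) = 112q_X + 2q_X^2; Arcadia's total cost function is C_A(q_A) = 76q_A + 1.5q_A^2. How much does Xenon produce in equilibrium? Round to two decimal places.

Xenon's profit: π_X = (302 - Q)q_X - (112q_X + 2q_X²). Setting ∂π_X/∂q_X = 0: 190 - 6q_X - (q_A) = 0.
Arcadia's profit: π_A = (302 - Q)q_A - (76q_A + (3/2)q_A²). Setting ∂π_A/∂q_A = 0: 226 - 5q_A - (q_X) = 0.
Rearranging gives the reaction functions q_X = (190 - q_A)/6 and q_A = (226 - q_X)/5.
Substituting one into the other gives q_X = 724/29 and q_A = 1166/29.

24.97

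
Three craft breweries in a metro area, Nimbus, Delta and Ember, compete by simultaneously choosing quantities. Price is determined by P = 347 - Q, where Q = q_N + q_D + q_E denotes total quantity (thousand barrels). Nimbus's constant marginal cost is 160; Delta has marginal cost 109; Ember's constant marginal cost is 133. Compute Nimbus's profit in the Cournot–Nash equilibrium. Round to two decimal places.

742.56

Nimbus's profit: π_N = (347 - Q)q_N - (160q_N). Setting ∂π_N/∂q_N = 0: 187 - 2q_N - (q_D + q_E) = 0.
Delta's first-order condition: 238 - 2q_D - (q_N + q_E) = 0.
Ember's first-order condition: 214 - 2q_E - (q_N + q_D) = 0.
Summing all 3 equations gives 639 − 4Q = 0, hence Q = 639/4.
Back-substituting: q_N = (187 − 639/4) = 109/4, q_D = (238 − 639/4) = 313/4, q_E = (214 − 639/4) = 217/4.
Price P = 347 - 639/4 = 749/4.
Nimbus's profit: (749/4 - 160)·(109/4) = 742.5625.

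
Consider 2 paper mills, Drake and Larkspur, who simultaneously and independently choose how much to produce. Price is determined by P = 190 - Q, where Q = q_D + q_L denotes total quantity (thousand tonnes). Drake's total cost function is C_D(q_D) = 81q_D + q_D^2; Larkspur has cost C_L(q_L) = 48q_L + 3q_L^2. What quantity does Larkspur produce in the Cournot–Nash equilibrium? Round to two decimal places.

14.81

Drake's profit: π_D = (190 - Q)q_D - (81q_D + q_D²). Setting ∂π_D/∂q_D = 0: 109 - 4q_D - (q_L) = 0.
Larkspur's profit: π_L = (190 - Q)q_L - (48q_L + 3q_L²). Setting ∂π_L/∂q_L = 0: 142 - 8q_L - (q_D) = 0.
Best responses: q_D = (109 - q_L)/4, q_L = (142 - q_D)/8.
Substituting one into the other gives q_D = 730/31 and q_L = 459/31.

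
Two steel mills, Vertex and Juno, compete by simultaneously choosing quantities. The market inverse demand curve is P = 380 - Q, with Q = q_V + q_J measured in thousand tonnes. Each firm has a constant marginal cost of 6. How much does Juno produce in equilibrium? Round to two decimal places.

A representative firm's profit is π_i = q_i(380 - Q) - 6q_i.
First-order condition (treating rivals' output as given): 374 - 2q_i - q_j = 0.
With identical firms every q_j equals q_i, so q_j = q_i and 374 = 3q_i, giving q_i = 374/3.

124.67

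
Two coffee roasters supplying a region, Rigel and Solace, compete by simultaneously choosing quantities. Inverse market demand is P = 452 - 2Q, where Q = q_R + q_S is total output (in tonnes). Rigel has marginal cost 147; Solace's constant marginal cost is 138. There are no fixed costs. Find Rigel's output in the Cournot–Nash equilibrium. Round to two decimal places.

Rigel's profit: π_R = (452 - 2Q)q_R - (147q_R). Setting ∂π_R/∂q_R = 0: 305 - 4q_R - 2(q_S) = 0.
Solace's first-order condition: 314 - 4q_S - 2(q_R) = 0.
Rearranging gives the reaction functions q_R = (305 - 2q_S)/4 and q_S = (314 - 2q_R)/4.
Solving the pair: q_R = 148/3, q_S = 323/6.

49.33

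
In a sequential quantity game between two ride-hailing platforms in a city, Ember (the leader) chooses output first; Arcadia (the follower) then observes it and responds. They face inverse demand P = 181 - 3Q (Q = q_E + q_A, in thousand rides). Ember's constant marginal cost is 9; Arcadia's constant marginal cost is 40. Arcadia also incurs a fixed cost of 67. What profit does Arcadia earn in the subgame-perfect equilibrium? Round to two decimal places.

Solve by backward induction. Given q_E, the follower Arcadia maximises π_A = (181 - 3q_E - 3q_A)q_A - 40q_A.
Setting the follower's marginal profit to zero, 141 - 3q_E - 6q_A = 0, i.e. q_A = (141 - 3q_E)/6.
The leader anticipates this reaction. Substituting into P = 181 - 3Q gives P = 221/2 - (3/2)q_E, so π_E = (221/2 - (3/2)q_E)q_E - 9q_E.
Maximising: ∂π_E/∂q_E = 203/2 - 3q_E = 0, giving q_E = 203/6.
Then q_A = (141 - 3·(203/6))/6 = 79/12.
Price P = 181 - 3·(485/12) = 239/4.
Arcadia's profit: (239/4 - 40)·(79/12) - 67 = 63.0208.

63.02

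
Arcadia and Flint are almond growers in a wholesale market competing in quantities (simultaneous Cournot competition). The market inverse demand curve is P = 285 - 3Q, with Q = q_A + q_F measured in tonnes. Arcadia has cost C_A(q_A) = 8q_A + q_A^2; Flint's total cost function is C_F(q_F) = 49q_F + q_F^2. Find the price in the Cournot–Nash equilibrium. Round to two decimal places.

Arcadia's profit: π_A = (285 - 3Q)q_A - (8q_A + q_A²). Setting ∂π_A/∂q_A = 0: 277 - 8q_A - 3(q_F) = 0.
Flint's profit: π_F = (285 - 3Q)q_F - (49q_F + q_F²). Setting ∂π_F/∂q_F = 0: 236 - 8q_F - 3(q_A) = 0.
Best responses: q_A = (277 - 3q_F)/8, q_F = (236 - 3q_A)/8.
Substituting one into the other gives q_A = 1508/55 and q_F = 1057/55.
Total output Q = 513/11, so price P = 285 - 3·(513/11) = 1596/11.

145.09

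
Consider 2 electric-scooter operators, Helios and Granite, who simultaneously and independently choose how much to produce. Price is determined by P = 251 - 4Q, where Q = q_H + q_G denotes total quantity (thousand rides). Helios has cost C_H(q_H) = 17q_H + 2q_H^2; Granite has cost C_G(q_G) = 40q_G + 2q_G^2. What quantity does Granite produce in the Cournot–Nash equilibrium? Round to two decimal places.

Helios's profit: π_H = (251 - 4Q)q_H - (17q_H + 2q_H²). Setting ∂π_H/∂q_H = 0: 234 - 12q_H - 4(q_G) = 0.
Granite's first-order condition: 211 - 12q_G - 4(q_H) = 0.
Best responses: q_H = (234 - 4q_G)/12, q_G = (211 - 4q_H)/12.
Solving the pair: q_H = 491/32, q_G = 399/32.

12.47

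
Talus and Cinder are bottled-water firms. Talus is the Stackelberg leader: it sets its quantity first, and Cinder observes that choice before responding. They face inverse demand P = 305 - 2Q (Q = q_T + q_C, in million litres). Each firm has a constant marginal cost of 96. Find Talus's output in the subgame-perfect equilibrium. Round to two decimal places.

The follower Cinder best-responds to any q_T: π_C = (305 - 2Q)q_C - 96q_C.
Follower FOC: 209 - 2q_T - 4q_C = 0, so q_C(q_T) = (209 - 2q_T)/4.
Talus substitutes q_C(q_T) into its own profit: π_T = q_T(305 - 2q_T - (209 - 2q_T)/2) - 96q_T = (401/2 - q_T)q_T - 96q_T.
The leader's first-order condition 209/2 - 2q_T = 0 yields q_T = 209/4.
Then q_C = (209 - 2·(209/4))/4 = 209/8.

52.25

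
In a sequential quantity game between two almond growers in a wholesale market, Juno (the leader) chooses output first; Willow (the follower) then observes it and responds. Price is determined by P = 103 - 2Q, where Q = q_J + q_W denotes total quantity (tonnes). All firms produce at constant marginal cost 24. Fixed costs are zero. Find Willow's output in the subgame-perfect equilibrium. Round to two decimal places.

Solve by backward induction. Given q_J, the follower Willow maximises π_W = (103 - 2q_J - 2q_W)q_W - 24q_W.
∂π_W/∂q_W = 79 - 2q_J - 4q_W = 0 gives the reaction function q_W = (79 - 2q_J)/4.
Juno substitutes q_W(q_J) into its own profit: π_J = q_J(103 - 2q_J - (79 - 2q_J)/2) - 24q_J = (127/2 - q_J)q_J - 24q_J.
Maximising: ∂π_J/∂q_J = 79/2 - 2q_J = 0, giving q_J = 79/4.
Then q_W = (79 - 2·(79/4))/4 = 79/8.

9.88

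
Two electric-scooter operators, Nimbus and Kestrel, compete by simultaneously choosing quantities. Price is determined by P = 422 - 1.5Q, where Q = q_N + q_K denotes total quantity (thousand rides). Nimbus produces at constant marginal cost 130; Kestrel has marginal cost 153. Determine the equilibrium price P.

235

Nimbus's profit: π_N = (422 - 1.5Q)q_N - (130q_N). Setting ∂π_N/∂q_N = 0: 292 - 3q_N - (3/2)(q_K) = 0.
Kestrel's first-order condition: 269 - 3q_K - (3/2)(q_N) = 0.
Rearranging gives the reaction functions q_N = (292 - (3/2)q_K)/3 and q_K = (269 - (3/2)q_N)/3.
Substituting one into the other gives q_N = 70 and q_K = 164/3.
Total output Q = 374/3, so price P = 422 - (3/2)·(374/3) = 235.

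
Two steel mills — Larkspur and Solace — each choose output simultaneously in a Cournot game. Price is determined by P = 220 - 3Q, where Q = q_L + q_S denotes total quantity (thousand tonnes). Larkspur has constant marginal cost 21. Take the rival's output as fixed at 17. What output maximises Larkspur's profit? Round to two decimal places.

24.67

With the rival's output fixed at 17, Larkspur's profit is π_L = (220 - 3·17 - 3q_L)q_L - (21q_L) = (169 - 3q_L)q_L - (21q_L).
∂π_L/∂q_L = 148 - 6q_L = 0, so q_L = 74/3.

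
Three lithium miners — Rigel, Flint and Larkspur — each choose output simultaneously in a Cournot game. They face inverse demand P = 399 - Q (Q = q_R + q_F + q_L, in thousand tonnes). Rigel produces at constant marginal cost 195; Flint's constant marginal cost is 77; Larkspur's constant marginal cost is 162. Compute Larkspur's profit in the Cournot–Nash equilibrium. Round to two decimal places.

Rigel's profit: π_R = (399 - Q)q_R - (195q_R). Setting ∂π_R/∂q_R = 0: 204 - 2q_R - (q_F + q_L) = 0.
Flint's first-order condition: 322 - 2q_F - (q_R + q_L) = 0.
Larkspur's profit: π_L = (399 - Q)q_L - (162q_L). Setting ∂π_L/∂q_L = 0: 237 - 2q_L - (q_R + q_F) = 0.
Adding the 3 conditions: 763 − 2Q − 2Q = 0, i.e. Q = 763/4.
Back-substituting: q_R = (204 − 763/4) = 53/4, q_F = (322 − 763/4) = 525/4, q_L = (237 − 763/4) = 185/4.
Price P = 399 - 763/4 = 833/4.
Larkspur's profit: (833/4 - 162)·(185/4) = 2139.0625.

2139.06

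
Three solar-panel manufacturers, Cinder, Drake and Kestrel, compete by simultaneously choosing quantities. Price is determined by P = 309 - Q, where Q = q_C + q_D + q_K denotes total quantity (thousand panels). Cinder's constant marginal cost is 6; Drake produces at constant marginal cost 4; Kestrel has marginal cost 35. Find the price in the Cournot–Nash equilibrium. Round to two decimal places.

Cinder's profit: π_C = (309 - Q)q_C - (6q_C). Setting ∂π_C/∂q_C = 0: 303 - 2q_C - (q_D + q_K) = 0.
Drake's profit: π_D = (309 - Q)q_D - (4q_D). Setting ∂π_D/∂q_D = 0: 305 - 2q_D - (q_C + q_K) = 0.
Kestrel's profit: π_K = (309 - Q)q_K - (35q_K). Setting ∂π_K/∂q_K = 0: 274 - 2q_K - (q_C + q_D) = 0.
Summing all 3 equations gives 882 − 4Q = 0, hence Q = 441/2.
Back-substituting: q_C = (303 − 441/2) = 165/2, q_D = (305 − 441/2) = 169/2, q_K = (274 − 441/2) = 107/2.
Total output Q = 441/2, so price P = 309 - 441/2 = 177/2.

88.50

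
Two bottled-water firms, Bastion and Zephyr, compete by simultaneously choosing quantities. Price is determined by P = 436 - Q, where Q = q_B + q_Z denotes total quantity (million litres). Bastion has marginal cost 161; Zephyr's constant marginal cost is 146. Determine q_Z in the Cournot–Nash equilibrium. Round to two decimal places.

Bastion's profit: π_B = (436 - Q)q_B - (161q_B). Setting ∂π_B/∂q_B = 0: 275 - 2q_B - (q_Z) = 0.
Zephyr's profit: π_Z = (436 - Q)q_Z - (146q_Z). Setting ∂π_Z/∂q_Z = 0: 290 - 2q_Z - (q_B) = 0.
Rearranging gives the reaction functions q_B = (275 - q_Z)/2 and q_Z = (290 - q_B)/2.
Solving the pair: q_B = 260/3, q_Z = 305/3.

101.67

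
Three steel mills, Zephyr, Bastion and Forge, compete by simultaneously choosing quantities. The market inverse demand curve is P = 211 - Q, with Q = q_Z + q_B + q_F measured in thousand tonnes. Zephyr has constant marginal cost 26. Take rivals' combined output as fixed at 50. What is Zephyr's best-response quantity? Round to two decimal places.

With rivals' combined output fixed at 50, Zephyr's profit is π_Z = (211 - 50 - q_Z)q_Z - (26q_Z) = (161 - q_Z)q_Z - (26q_Z).
∂π_Z/∂q_Z = 135 - 2q_Z = 0, so q_Z = 135/2.

67.50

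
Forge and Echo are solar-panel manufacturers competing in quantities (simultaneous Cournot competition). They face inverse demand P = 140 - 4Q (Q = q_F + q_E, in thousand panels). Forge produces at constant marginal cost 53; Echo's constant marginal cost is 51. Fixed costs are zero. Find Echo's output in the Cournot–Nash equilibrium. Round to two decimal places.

Forge's profit: π_F = (140 - 4Q)q_F - (53q_F). Setting ∂π_F/∂q_F = 0: 87 - 8q_F - 4(q_E) = 0.
Echo's profit: π_E = (140 - 4Q)q_E - (51q_E). Setting ∂π_E/∂q_E = 0: 89 - 8q_E - 4(q_F) = 0.
Rearranging gives the reaction functions q_F = (87 - 4q_E)/8 and q_E = (89 - 4q_F)/8.
Solving the pair: q_F = 85/12, q_E = 91/12.

7.58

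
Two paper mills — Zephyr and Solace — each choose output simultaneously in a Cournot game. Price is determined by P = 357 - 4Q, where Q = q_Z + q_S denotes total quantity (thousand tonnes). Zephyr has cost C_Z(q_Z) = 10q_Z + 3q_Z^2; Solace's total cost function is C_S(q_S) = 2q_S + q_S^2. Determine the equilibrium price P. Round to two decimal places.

Zephyr's profit: π_Z = (357 - 4Q)q_Z - (10q_Z + 3q_Z²). Setting ∂π_Z/∂q_Z = 0: 347 - 14q_Z - 4(q_S) = 0.
Solace's first-order condition: 355 - 10q_S - 4(q_Z) = 0.
Rearranging gives the reaction functions q_Z = (347 - 4q_S)/14 and q_S = (355 - 4q_Z)/10.
Solving the pair: q_Z = 1025/62, q_S = 1791/62.
Total output Q = 1408/31, so price P = 357 - 4·(1408/31) = 175.3226.

175.32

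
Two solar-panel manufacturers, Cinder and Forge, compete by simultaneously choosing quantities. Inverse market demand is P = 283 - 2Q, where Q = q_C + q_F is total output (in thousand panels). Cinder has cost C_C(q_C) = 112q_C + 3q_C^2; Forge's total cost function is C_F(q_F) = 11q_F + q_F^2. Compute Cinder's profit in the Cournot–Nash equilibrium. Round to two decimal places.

Cinder's profit: π_C = (283 - 2Q)q_C - (112q_C + 3q_C²). Setting ∂π_C/∂q_C = 0: 171 - 10q_C - 2(q_F) = 0.
Forge's first-order condition: 272 - 6q_F - 2(q_C) = 0.
So q_C = (171 - 2q_F)/10 and q_F = (272 - 2q_C)/6.
Solving the pair: q_C = 241/28, q_F = 1189/28.
Price P = 283 - 2·(715/14) = 1266/7.
Cinder's profit: (1266/7)·(241/28) - 112·(241/28) - 3(241/28)² = 370.4145.

370.41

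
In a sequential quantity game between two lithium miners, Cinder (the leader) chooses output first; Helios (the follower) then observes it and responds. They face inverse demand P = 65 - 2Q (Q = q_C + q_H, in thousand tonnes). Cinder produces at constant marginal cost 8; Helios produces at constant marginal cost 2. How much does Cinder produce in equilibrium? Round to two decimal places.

Solve by backward induction. Given q_C, the follower Helios maximises π_H = (65 - 2q_C - 2q_H)q_H - 2q_H.
Follower FOC: 63 - 2q_C - 4q_H = 0, so q_H(q_C) = (63 - 2q_C)/4.
Cinder substitutes q_H(q_C) into its own profit: π_C = q_C(65 - 2q_C - (63 - 2q_C)/2) - 8q_C = (67/2 - q_C)q_C - 8q_C.
Leader FOC: 51/2 - 2q_C = 0, so q_C = 51/4.
Then q_H = (63 - 2·(51/4))/4 = 75/8.

12.75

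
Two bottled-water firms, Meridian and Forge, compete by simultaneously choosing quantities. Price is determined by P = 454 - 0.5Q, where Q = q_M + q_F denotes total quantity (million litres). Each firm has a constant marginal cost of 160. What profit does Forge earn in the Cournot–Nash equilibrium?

Each firm earns π_i = (454 - 0.5Q)q_i - 160q_i.
Setting ∂π_i/∂q_i = 0 with rivals' quantities fixed: 294 - q_i - (1/2)q_j = 0.
By symmetry each firm produces the same amount; substituting q_j = q_i yields q_i = 294/(3/2) = 196.
Price P = 454 - (1/2)·392 = 258.
Forge's profit: (258 - 160)·196 = 19208.

19208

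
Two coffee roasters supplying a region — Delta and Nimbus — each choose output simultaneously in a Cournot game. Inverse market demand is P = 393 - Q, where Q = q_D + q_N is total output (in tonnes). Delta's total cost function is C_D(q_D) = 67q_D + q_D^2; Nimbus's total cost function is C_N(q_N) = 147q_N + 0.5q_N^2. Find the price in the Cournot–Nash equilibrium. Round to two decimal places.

266.64

Delta's profit: π_D = (393 - Q)q_D - (67q_D + q_D²). Setting ∂π_D/∂q_D = 0: 326 - 4q_D - (q_N) = 0.
Nimbus's first-order condition: 246 - 3q_N - (q_D) = 0.
So q_D = (326 - q_N)/4 and q_N = (246 - q_D)/3.
Substituting one into the other gives q_D = 732/11 and q_N = 658/11.
Total output Q = 1390/11, so price P = 393 - 1390/11 = 266.6364.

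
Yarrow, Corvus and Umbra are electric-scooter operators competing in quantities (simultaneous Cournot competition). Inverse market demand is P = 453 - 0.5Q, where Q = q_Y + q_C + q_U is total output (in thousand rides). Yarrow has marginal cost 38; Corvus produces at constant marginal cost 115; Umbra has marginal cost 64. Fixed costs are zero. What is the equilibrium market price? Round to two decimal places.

Yarrow's profit: π_Y = (453 - 0.5Q)q_Y - (38q_Y). Setting ∂π_Y/∂q_Y = 0: 415 - q_Y - (1/2)(q_C + q_U) = 0.
Corvus's profit: π_C = (453 - 0.5Q)q_C - (115q_C). Setting ∂π_C/∂q_C = 0: 338 - q_C - (1/2)(q_Y + q_U) = 0.
Umbra's first-order condition: 389 - q_U - (1/2)(q_Y + q_C) = 0.
Adding the 3 conditions: 1142 − Q − Q = 0, i.e. Q = 571.
Back-substituting: q_Y = (415 − 571/2)/(1/2) = 259, q_C = (338 − 571/2)/(1/2) = 105, q_U = (389 − 571/2)/(1/2) = 207.
Total output Q = 571, so price P = 453 - (1/2)·571 = 335/2.

167.50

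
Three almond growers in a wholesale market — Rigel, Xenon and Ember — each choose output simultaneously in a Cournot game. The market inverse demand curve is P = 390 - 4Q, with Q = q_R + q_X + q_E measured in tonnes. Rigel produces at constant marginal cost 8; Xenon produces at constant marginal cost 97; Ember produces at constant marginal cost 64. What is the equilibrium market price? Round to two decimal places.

Rigel's profit: π_R = (390 - 4Q)q_R - (8q_R). Setting ∂π_R/∂q_R = 0: 382 - 8q_R - 4(q_X + q_E) = 0.
Xenon's profit: π_X = (390 - 4Q)q_X - (97q_X). Setting ∂π_X/∂q_X = 0: 293 - 8q_X - 4(q_R + q_E) = 0.
Ember's first-order condition: 326 - 8q_E - 4(q_R + q_X) = 0.
Adding the 3 conditions: 1001 − 8Q − 8Q = 0, i.e. Q = 1001/16.
Back-substituting: q_R = (382 − 1001/4)/4 = 527/16, q_X = (293 − 1001/4)/4 = 171/16, q_E = (326 − 1001/4)/4 = 303/16.
Total output Q = 1001/16, so price P = 390 - 4·(1001/16) = 559/4.

139.75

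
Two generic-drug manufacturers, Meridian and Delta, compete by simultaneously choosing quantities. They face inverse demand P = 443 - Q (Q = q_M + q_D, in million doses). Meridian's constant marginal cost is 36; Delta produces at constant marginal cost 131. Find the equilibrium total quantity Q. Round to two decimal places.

Meridian's profit: π_M = (443 - Q)q_M - (36q_M). Setting ∂π_M/∂q_M = 0: 407 - 2q_M - (q_D) = 0.
Delta's profit: π_D = (443 - Q)q_D - (131q_D). Setting ∂π_D/∂q_D = 0: 312 - 2q_D - (q_M) = 0.
Rearranging gives the reaction functions q_M = (407 - q_D)/2 and q_D = (312 - q_M)/2.
Substituting one into the other gives q_M = 502/3 and q_D = 217/3.
Total output Q = 502/3 + 217/3 = 719/3.

239.67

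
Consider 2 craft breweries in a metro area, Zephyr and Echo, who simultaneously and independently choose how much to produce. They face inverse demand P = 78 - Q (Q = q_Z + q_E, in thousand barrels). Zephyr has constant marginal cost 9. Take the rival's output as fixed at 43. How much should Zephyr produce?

13

With the rival's output fixed at 43, Zephyr's profit is π_Z = (78 - 43 - q_Z)q_Z - (9q_Z) = (35 - q_Z)q_Z - (9q_Z).
∂π_Z/∂q_Z = 26 - 2q_Z = 0, so q_Z = 13.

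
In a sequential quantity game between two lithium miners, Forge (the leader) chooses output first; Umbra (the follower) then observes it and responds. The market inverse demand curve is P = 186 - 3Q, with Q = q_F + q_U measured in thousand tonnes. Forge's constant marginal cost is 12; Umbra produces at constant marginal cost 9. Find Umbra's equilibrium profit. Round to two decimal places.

697.69

The follower Umbra best-responds to any q_F: π_U = (186 - 3Q)q_U - 9q_U.
∂π_U/∂q_U = 177 - 3q_F - 6q_U = 0 gives the reaction function q_U = (177 - 3q_F)/6.
Forge substitutes q_U(q_F) into its own profit: π_F = q_F(186 - 3q_F - (177 - 3q_F)/2) - 12q_F = (195/2 - (3/2)q_F)q_F - 12q_F.
Maximising: ∂π_F/∂q_F = 171/2 - 3q_F = 0, giving q_F = 57/2.
Then q_U = (177 - 3·(57/2))/6 = 61/4.
Price P = 186 - 3·(175/4) = 219/4.
Umbra's profit: (219/4 - 9)·(61/4) = 697.6875.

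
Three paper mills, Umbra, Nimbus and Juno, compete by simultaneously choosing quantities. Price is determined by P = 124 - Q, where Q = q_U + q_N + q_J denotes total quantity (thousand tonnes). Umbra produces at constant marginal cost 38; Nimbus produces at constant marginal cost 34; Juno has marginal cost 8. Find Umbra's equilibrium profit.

169

Umbra's profit: π_U = (124 - Q)q_U - (38q_U). Setting ∂π_U/∂q_U = 0: 86 - 2q_U - (q_N + q_J) = 0.
Nimbus's first-order condition: 90 - 2q_N - (q_U + q_J) = 0.
Juno's first-order condition: 116 - 2q_J - (q_U + q_N) = 0.
Adding the 3 first-order conditions: 292 − 4Q = 0, so Q = 73.
Back-substituting: q_U = (86 − 73) = 13, q_N = (90 − 73) = 17, q_J = (116 − 73) = 43.
Price P = 124 - 73 = 51.
Umbra's profit: (51 - 38)·13 = 169.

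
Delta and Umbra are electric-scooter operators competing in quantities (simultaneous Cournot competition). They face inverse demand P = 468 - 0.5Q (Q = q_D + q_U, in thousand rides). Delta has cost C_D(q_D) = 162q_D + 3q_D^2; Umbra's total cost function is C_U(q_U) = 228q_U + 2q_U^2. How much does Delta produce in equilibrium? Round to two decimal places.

Delta's profit: π_D = (468 - 0.5Q)q_D - (162q_D + 3q_D²). Setting ∂π_D/∂q_D = 0: 306 - 7q_D - (1/2)(q_U) = 0.
Umbra's profit: π_U = (468 - 0.5Q)q_U - (228q_U + 2q_U²). Setting ∂π_U/∂q_U = 0: 240 - 5q_U - (1/2)(q_D) = 0.
Rearranging gives the reaction functions q_D = (306 - (1/2)q_U)/7 and q_U = (240 - (1/2)q_D)/5.
Solving the pair: q_D = 40.5755, q_U = 43.9424.

40.58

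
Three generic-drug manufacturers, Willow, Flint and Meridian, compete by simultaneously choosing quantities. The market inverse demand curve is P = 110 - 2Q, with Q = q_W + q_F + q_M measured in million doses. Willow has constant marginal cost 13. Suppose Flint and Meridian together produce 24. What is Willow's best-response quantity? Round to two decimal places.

12.25

With rivals' combined output fixed at 24, Willow's profit is π_W = (110 - 2·24 - 2q_W)q_W - (13q_W) = (62 - 2q_W)q_W - (13q_W).
∂π_W/∂q_W = 49 - 4q_W = 0, so q_W = 49/4.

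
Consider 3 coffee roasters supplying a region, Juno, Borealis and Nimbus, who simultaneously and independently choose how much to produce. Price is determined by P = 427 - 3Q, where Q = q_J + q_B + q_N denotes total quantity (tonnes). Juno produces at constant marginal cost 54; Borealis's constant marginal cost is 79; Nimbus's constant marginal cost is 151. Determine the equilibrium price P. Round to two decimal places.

Juno's profit: π_J = (427 - 3Q)q_J - (54q_J). Setting ∂π_J/∂q_J = 0: 373 - 6q_J - 3(q_B + q_N) = 0.
Borealis's first-order condition: 348 - 6q_B - 3(q_J + q_N) = 0.
Nimbus's first-order condition: 276 - 6q_N - 3(q_J + q_B) = 0.
Adding the 3 conditions: 997 − 6Q − 6Q = 0, i.e. Q = 997/12.
Back-substituting: q_J = (373 − 997/4)/3 = 165/4, q_B = (348 − 997/4)/3 = 395/12, q_N = (276 − 997/4)/3 = 107/12.
Total output Q = 997/12, so price P = 427 - 3·(997/12) = 711/4.

177.75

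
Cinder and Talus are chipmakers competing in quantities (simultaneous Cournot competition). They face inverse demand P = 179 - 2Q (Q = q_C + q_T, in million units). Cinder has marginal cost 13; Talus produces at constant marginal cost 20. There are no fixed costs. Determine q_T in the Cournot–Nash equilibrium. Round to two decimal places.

Cinder's profit: π_C = (179 - 2Q)q_C - (13q_C). Setting ∂π_C/∂q_C = 0: 166 - 4q_C - 2(q_T) = 0.
Talus's profit: π_T = (179 - 2Q)q_T - (20q_T). Setting ∂π_T/∂q_T = 0: 159 - 4q_T - 2(q_C) = 0.
Rearranging gives the reaction functions q_C = (166 - 2q_T)/4 and q_T = (159 - 2q_C)/4.
Substituting one into the other gives q_C = 173/6 and q_T = 76/3.

25.33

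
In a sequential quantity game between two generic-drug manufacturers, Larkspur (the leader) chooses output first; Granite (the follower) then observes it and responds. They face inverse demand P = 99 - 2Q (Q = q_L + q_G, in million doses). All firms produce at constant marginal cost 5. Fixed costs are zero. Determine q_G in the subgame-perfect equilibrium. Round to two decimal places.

11.75

Solve by backward induction. Given q_L, the follower Granite maximises π_G = (99 - 2q_L - 2q_G)q_G - 5q_G.
∂π_G/∂q_G = 94 - 2q_L - 4q_G = 0 gives the reaction function q_G = (94 - 2q_L)/4.
The leader anticipates this reaction. Substituting into P = 99 - 2Q gives P = 52 - q_L, so π_L = (52 - q_L)q_L - 5q_L.
The leader's first-order condition 47 - 2q_L = 0 yields q_L = 47/2.
Then q_G = (94 - 2·(47/2))/4 = 47/4.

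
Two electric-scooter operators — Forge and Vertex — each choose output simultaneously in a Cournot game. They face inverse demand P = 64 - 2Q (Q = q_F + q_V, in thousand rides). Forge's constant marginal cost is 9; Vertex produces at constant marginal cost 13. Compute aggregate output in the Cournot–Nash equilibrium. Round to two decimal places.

17.67

Forge's profit: π_F = (64 - 2Q)q_F - (9q_F). Setting ∂π_F/∂q_F = 0: 55 - 4q_F - 2(q_V) = 0.
Vertex's first-order condition: 51 - 4q_V - 2(q_F) = 0.
Best responses: q_F = (55 - 2q_V)/4, q_V = (51 - 2q_F)/4.
Substituting one into the other gives q_F = 59/6 and q_V = 47/6.
Total output Q = 59/6 + 47/6 = 53/3.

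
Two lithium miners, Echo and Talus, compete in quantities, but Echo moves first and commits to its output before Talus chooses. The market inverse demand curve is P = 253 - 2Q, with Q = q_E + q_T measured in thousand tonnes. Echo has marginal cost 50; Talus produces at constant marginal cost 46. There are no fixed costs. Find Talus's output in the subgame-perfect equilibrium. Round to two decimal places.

26.88

The follower Talus best-responds to any q_E: π_T = (253 - 2Q)q_T - 46q_T.
Follower FOC: 207 - 2q_E - 4q_T = 0, so q_T(q_E) = (207 - 2q_E)/4.
The leader anticipates this reaction. Substituting into P = 253 - 2Q gives P = 299/2 - q_E, so π_E = (299/2 - q_E)q_E - 50q_E.
Maximising: ∂π_E/∂q_E = 199/2 - 2q_E = 0, giving q_E = 199/4.
Then q_T = (207 - 2·(199/4))/4 = 215/8.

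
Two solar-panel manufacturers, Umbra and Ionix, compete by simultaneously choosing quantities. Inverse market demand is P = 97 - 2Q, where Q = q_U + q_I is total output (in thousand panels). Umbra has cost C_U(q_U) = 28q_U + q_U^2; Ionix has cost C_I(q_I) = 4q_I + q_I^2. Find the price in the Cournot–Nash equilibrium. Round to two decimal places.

56.50

Umbra's profit: π_U = (97 - 2Q)q_U - (28q_U + q_U²). Setting ∂π_U/∂q_U = 0: 69 - 6q_U - 2(q_I) = 0.
Ionix's first-order condition: 93 - 6q_I - 2(q_U) = 0.
Best responses: q_U = (69 - 2q_I)/6, q_I = (93 - 2q_U)/6.
Substituting one into the other gives q_U = 57/8 and q_I = 105/8.
Total output Q = 81/4, so price P = 97 - 2·(81/4) = 113/2.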